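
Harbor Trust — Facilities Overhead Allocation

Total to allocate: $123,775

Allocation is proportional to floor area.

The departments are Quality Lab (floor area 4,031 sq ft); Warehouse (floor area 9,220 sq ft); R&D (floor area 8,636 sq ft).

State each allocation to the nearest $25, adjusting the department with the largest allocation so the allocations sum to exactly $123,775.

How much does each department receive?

Sum of floor area: 21,887.
Proportional shares: Quality Lab 4,031/21,887 × $123,775 = 22,796.04; Warehouse 9,220/21,887 × $123,775 = 52,140.79; R&D 8,636/21,887 × $123,775 = 48,838.16.
At nearest $25: Quality Lab $22,800; Warehouse $52,150; R&D $48,850. Sum = $123,800.
Difference $123,775 − $123,800 = −$25 applied to largest allocation (Warehouse): Warehouse becomes $52,125.

Quality Lab: $22,800 | Warehouse: $52,125 | R&D: $48,850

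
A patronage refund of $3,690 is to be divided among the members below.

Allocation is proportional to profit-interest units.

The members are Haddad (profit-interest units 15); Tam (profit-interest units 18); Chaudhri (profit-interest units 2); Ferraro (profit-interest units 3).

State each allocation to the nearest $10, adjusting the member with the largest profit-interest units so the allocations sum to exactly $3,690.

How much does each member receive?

Total profit-interest units = 15 + 18 + 2 + 3 = 38.
Pro-rata amounts: Haddad 1,456.58; Tam 1,747.89; Chaudhri 194.21; Ferraro 291.32.
At nearest $10: Haddad $1,460; Tam $1,750; Chaudhri $190; Ferraro $290. Sum = $3,690.
Sum already equals the total — no adjustment.

Haddad: $1,460; Tam: $1,750; Chaudhri: $190; Ferraro: $290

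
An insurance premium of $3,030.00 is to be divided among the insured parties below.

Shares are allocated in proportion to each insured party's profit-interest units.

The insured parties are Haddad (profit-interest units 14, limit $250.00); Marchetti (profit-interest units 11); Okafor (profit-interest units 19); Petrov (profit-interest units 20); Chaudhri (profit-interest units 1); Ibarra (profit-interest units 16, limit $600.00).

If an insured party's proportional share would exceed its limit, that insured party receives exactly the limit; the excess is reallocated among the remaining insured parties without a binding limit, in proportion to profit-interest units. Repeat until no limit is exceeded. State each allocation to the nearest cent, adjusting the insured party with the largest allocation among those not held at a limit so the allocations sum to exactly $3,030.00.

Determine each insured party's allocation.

Haddad: $250.00; Marchetti: $470.20; Okafor: $812.16; Petrov: $854.89; Chaudhri: $42.75; Ibarra: $600.00

Profit-interest units total: 81.
Unconstrained shares: Haddad 523.7037; Marchetti 411.4815; Okafor 710.7407; Petrov 748.1481; Chaudhri 37.4074; Ibarra 598.5185.
Held at cap: Haddad ($250.00); remaining pool $2,780.00 reallocated over remaining profit-interest units 67.
Held at cap: Ibarra ($600.00); remaining pool $2,180.00 reallocated over remaining profit-interest units 51.
Redistributed shares: Marchetti 470.1961 → $470.20; Okafor 812.1569 → $812.16; Petrov 854.9020 → $854.90; Chaudhri 42.7451 → $42.75.
Rounding difference −$0.01 applied to Petrov → $854.89.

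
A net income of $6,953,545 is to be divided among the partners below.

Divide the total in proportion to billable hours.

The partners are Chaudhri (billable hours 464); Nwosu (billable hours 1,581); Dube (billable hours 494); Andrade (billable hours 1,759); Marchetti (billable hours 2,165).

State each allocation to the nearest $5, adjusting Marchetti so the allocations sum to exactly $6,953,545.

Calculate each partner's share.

Chaudhri: $499,220 | Nwosu: $1,701,000 | Dube: $531,495 | Andrade: $1,892,510 | Marchetti: $2,329,320

Combined billable hours = 6,463.
Raw shares: Chaudhri 464/6,463 × $6,953,545 = 499,217.84; Nwosu 1,581/6,463 × $6,953,545 = 1,700,998.71; Dube 494/6,463 × $6,953,545 = 531,494.85; Andrade 1,759/6,463 × $6,953,545 = 1,892,509.00; Marchetti 2,165/6,463 × $6,953,545 = 2,329,324.61.
Rounded to nearest $5: Chaudhri $499,220; Nwosu $1,701,000; Dube $531,495; Andrade $1,892,510; Marchetti $2,329,325. Sum = $6,953,550.
Difference $6,953,545 − $6,953,550 = −$5 applied to Marchetti: Marchetti becomes $2,329,320.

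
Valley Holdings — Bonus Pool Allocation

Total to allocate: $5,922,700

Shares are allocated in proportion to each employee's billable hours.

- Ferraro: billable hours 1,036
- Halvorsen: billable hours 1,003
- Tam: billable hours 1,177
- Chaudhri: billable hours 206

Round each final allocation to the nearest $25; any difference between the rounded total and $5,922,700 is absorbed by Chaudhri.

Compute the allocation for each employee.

Total billable hours = 3,422.
Raw shares: Ferraro 1,036/3,422 × $5,922,700 = 1,793,079.25; Halvorsen 1,003/3,422 × $5,922,700 = 1,735,963.79; Tam 1,177/3,422 × $5,922,700 = 2,037,118.03; Chaudhri 206/3,422 × $5,922,700 = 356,538.92.
Rounded to nearest $25: Ferraro $1,793,075; Halvorsen $1,735,975; Tam $2,037,125; Chaudhri $356,550. Sum = $5,922,725.
Difference $5,922,700 − $5,922,725 = −$25 applied to Chaudhri: Chaudhri becomes $356,525.

Ferraro: $1,793,075 · Halvorsen: $1,735,975 · Tam: $2,037,125 · Chaudhri: $356,525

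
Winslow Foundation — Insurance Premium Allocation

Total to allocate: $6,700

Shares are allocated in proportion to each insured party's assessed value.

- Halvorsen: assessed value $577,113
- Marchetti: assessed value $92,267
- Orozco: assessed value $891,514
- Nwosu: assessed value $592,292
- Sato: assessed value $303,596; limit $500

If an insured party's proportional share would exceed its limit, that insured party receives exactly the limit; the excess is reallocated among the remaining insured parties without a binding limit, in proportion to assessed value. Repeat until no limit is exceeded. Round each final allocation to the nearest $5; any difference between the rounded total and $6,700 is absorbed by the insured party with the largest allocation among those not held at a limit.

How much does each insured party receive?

Assessed value total: 2,456,782.
Unconstrained shares: Halvorsen 1,573.87; Marchetti 251.63; Orozco 2,431.29; Nwosu 1,615.27; Sato 827.95.
Capped: Sato ($500); residual $6,200 reallocated over remaining assessed value 2,153,186.
Shares after redistribution: Halvorsen 1,661.77 → $1,660; Marchetti 265.68 → $265; Orozco 2,567.07 → $2,565; Nwosu 1,705.48 → $1,705.
Rounding difference +$5 applied to Orozco → $2,570.

Halvorsen: $1,660 | Marchetti: $265 | Orozco: $2,570 | Nwosu: $1,705 | Sato: $500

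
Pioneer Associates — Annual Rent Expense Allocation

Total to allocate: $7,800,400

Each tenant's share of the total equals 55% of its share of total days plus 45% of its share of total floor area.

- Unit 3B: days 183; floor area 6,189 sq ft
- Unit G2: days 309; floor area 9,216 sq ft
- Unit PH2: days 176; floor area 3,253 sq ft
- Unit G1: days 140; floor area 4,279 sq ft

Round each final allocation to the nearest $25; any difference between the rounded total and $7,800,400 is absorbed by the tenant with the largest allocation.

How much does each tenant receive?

Totals — days 808, floor area 22,937.
Combined weights (55% days + 45% floor area): Unit 3B 0.2460; Unit G2 0.3911; Unit PH2 0.1836; Unit G1 0.1792.
Unrounded shares: Unit 3B 1,918,809.10; Unit G2 3,051,067.64; Unit PH2 1,432,328.52; Unit G1 1,398,194.74.
After rounding ($25): Unit 3B $1,918,800; Unit G2 $3,051,075; Unit PH2 $1,432,325; Unit G1 $1,398,200. Sum = $7,800,400.
No rounding difference to absorb.

Unit 3B: $1,918,800 | Unit G2: $3,051,075 | Unit PH2: $1,432,325 | Unit G1: $1,398,200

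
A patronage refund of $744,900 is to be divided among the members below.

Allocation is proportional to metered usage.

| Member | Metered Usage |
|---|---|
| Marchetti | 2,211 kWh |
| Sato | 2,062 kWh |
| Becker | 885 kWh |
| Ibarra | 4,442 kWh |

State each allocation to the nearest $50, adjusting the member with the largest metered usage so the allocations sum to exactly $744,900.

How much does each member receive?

Combined metered usage = 2,211 + 2,062 + 885 + 4,442 = 9,600.
Proportional shares: Marchetti 171,559.78; Sato 159,998.31; Becker 68,670.47; Ibarra 344,671.44.
At nearest $50: Marchetti $171,550; Sato $160,000; Becker $68,650; Ibarra $344,650. Sum = $744,850.
Difference $744,900 − $744,850 = +$50 applied to largest metered usage (Ibarra): Ibarra becomes $344,700.

Marchetti: $171,550; Sato: $160,000; Becker: $68,650; Ibarra: $344,700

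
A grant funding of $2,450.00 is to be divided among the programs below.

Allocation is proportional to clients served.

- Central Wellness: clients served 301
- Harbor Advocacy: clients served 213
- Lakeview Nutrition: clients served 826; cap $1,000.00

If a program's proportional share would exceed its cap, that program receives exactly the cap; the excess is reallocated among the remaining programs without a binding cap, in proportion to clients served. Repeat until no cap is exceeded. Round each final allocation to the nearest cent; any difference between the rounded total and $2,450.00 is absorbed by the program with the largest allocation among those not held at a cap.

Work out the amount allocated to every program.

Central Wellness: $849.12 | Harbor Advocacy: $600.88 | Lakeview Nutrition: $1,000.00

Total clients served = 1,340.
Proportional shares (ignoring caps): Central Wellness 550.3358; Harbor Advocacy 389.4403; Lakeview Nutrition 1,510.2239.
Cap binds for Lakeview Nutrition ($1,000.00); residual $1,450.00 reallocated over remaining clients served 514.
Redistributed shares: Central Wellness 849.1245 → $849.12; Harbor Advocacy 600.8755 → $600.88.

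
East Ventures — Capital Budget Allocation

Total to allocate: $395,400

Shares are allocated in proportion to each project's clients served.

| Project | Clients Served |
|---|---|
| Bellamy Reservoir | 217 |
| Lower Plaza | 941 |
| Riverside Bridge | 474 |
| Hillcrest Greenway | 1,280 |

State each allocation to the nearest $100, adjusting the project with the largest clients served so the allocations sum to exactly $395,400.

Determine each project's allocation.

Combined clients served = 2,912.
Raw shares: Bellamy Reservoir 217/2,912 × $395,400 = 29,464.90; Lower Plaza 941/2,912 × $395,400 = 127,771.77; Riverside Bridge 474/2,912 × $395,400 = 64,361.13; Hillcrest Greenway 1,280/2,912 × $395,400 = 173,802.20.
After rounding ($100): Bellamy Reservoir $29,500; Lower Plaza $127,800; Riverside Bridge $64,400; Hillcrest Greenway $173,800. Sum = $395,500.
Difference $395,400 − $395,500 = −$100 applied to largest clients served (Hillcrest Greenway): Hillcrest Greenway becomes $173,700.

Bellamy Reservoir: $29,500; Lower Plaza: $127,800; Riverside Bridge: $64,400; Hillcrest Greenway: $173,700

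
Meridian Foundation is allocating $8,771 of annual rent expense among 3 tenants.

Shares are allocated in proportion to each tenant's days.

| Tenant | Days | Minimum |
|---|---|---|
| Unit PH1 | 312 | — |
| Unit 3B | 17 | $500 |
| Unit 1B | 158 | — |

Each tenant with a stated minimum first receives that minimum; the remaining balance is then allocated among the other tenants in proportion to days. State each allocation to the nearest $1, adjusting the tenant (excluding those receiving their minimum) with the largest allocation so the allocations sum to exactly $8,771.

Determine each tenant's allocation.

Guaranteed amounts: Unit 3B $500. Remaining pool $8,271.
Remaining pool split over remaining days 470: Unit PH1 5,490.54 → $5,491; Unit 1B 2,780.46 → $2,780.

Unit PH1: $5,491 | Unit 3B: $500 | Unit 1B: $2,780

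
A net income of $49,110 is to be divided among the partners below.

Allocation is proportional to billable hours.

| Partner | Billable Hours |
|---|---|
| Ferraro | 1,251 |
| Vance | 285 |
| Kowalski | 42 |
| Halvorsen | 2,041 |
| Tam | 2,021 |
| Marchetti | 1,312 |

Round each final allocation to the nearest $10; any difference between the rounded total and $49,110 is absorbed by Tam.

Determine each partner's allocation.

Total billable hours = 6,952.
Raw shares: Ferraro 1,251/6,952 × $49,110 = 8,837.26; Vance 285/6,952 × $49,110 = 2,013.28; Kowalski 42/6,952 × $49,110 = 296.69; Halvorsen 2,041/6,952 × $49,110 = 14,417.94; Tam 2,021/6,952 × $49,110 = 14,276.66; Marchetti 1,312/6,952 × $49,110 = 9,268.17.
After rounding ($10): Ferraro $8,840; Vance $2,010; Kowalski $300; Halvorsen $14,420; Tam $14,280; Marchetti $9,270. Sum = $49,120.
Difference $49,110 − $49,120 = −$10 applied to Tam: Tam becomes $14,270.

Ferraro: $8,840 · Vance: $2,010 · Kowalski: $300 · Halvorsen: $14,420 · Tam: $14,270 · Marchetti: $9,270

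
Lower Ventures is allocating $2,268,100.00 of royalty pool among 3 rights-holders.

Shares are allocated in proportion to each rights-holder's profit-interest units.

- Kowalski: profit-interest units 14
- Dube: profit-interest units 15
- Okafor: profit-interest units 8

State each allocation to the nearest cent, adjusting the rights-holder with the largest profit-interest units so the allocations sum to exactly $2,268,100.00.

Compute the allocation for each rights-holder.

Kowalski: $858,200.00 | Dube: $919,500.00 | Okafor: $490,400.00

Profit-interest units total: 14 + 15 + 8 = 37.
Pro-rata amounts: Kowalski 858,200.0000; Dube 919,500.0000; Okafor 490,400.0000.
Rounded to nearest cent: Kowalski $858,200.00; Dube $919,500.00; Okafor $490,400.00. Sum = $2,268,100.00.
Sum already equals the total — no adjustment.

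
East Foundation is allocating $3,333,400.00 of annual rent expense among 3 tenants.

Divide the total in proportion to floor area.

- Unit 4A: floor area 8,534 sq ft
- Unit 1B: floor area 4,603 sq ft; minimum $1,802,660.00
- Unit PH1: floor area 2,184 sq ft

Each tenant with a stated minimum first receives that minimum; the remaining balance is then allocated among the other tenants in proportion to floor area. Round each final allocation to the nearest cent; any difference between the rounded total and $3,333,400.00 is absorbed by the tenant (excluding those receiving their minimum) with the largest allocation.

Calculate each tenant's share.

Fund the minimums — Unit 1B $1,802,660.00. Residual $1,530,740.00.
Residual split over remaining floor area 10,718: Unit 4A 1,218,822.0899 → $1,218,822.09; Unit PH1 311,917.9101 → $311,917.91.

Unit 4A: $1,218,822.09 | Unit 1B: $1,802,660.00 | Unit PH1: $311,917.91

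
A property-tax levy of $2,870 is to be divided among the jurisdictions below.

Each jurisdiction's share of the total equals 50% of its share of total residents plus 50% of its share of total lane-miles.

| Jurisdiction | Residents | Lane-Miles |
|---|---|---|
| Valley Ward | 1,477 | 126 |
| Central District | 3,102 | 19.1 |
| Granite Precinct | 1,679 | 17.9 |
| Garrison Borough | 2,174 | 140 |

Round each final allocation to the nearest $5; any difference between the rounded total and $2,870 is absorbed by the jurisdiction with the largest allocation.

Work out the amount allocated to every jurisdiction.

Valley Ward: $850; Central District: $620; Granite Precinct: $370; Garrison Borough: $1,030

Totals — residents 8,432, lane-miles 303.
Combined weights (50% residents + 50% lane-miles): Valley Ward 0.2955; Central District 0.2155; Granite Precinct 0.1291; Garrison Borough 0.3599.
Unrounded shares: Valley Ward 848.10; Central District 618.37; Granite Precinct 370.51; Garrison Borough 1,033.02.
Rounded to nearest $5: Valley Ward $850; Central District $620; Granite Precinct $370; Garrison Borough $1,035. Sum = $2,875.
Difference $2,870 − $2,875 = −$5 applied to largest allocation (Garrison Borough): Garrison Borough becomes $1,030.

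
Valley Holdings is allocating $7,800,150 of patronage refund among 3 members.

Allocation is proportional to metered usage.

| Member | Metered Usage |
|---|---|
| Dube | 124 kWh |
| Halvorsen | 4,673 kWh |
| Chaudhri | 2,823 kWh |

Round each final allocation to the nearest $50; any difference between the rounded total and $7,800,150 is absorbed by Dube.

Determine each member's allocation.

Total metered usage = 7,620.
Pro-rata amounts: Dube 124/7,620 × $7,800,150 = 126,931.57; Halvorsen 4,673/7,620 × $7,800,150 = 4,783,477.81; Chaudhri 2,823/7,620 × $7,800,150 = 2,889,740.61.
At nearest $50: Dube $126,950; Halvorsen $4,783,500; Chaudhri $2,889,750. Sum = $7,800,200.
Difference $7,800,150 − $7,800,200 = −$50 applied to Dube: Dube becomes $126,900.

Dube: $126,900 | Halvorsen: $4,783,500 | Chaudhri: $2,889,750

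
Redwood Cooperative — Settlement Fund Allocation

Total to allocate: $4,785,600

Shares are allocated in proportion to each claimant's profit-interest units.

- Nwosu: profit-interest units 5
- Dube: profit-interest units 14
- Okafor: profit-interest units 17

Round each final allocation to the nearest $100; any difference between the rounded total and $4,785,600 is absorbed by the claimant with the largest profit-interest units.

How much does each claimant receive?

Sum of profit-interest units: 36.
Pro-rata amounts: Nwosu 5/36 × $4,785,600 = 664,666.67; Dube 14/36 × $4,785,600 = 1,861,066.67; Okafor 17/36 × $4,785,600 = 2,259,866.67.
At nearest $100: Nwosu $664,700; Dube $1,861,100; Okafor $2,259,900. Sum = $4,785,700.
Difference $4,785,600 − $4,785,700 = −$100 applied to largest profit-interest units (Okafor): Okafor becomes $2,259,800.

Nwosu: $664,700 · Dube: $1,861,100 · Okafor: $2,259,800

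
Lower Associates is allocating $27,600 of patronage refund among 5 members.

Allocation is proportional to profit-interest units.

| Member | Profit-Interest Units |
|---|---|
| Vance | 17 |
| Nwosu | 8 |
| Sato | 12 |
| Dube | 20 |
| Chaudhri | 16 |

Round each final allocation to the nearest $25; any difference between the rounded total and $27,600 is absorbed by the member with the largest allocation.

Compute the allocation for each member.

Vance: $6,425 · Nwosu: $3,025 · Sato: $4,525 · Dube: $7,575 · Chaudhri: $6,050

Total profit-interest units = 73.
Pro-rata amounts: Vance 17/73 × $27,600 = 6,427.40; Nwosu 8/73 × $27,600 = 3,024.66; Sato 12/73 × $27,600 = 4,536.99; Dube 20/73 × $27,600 = 7,561.64; Chaudhri 16/73 × $27,600 = 6,049.32.
At nearest $25: Vance $6,425; Nwosu $3,025; Sato $4,525; Dube $7,550; Chaudhri $6,050. Sum = $27,575.
Difference $27,600 − $27,575 = +$25 applied to largest allocation (Dube): Dube becomes $7,575.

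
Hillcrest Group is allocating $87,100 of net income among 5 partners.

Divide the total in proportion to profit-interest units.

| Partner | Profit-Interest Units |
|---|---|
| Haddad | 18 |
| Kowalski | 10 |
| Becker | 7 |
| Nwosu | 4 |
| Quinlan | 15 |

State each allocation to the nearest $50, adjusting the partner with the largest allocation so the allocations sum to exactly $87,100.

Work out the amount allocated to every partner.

Total profit-interest units = 54.
Proportional shares: Haddad 18/54 × $87,100 = 29,033.33; Kowalski 10/54 × $87,100 = 16,129.63; Becker 7/54 × $87,100 = 11,290.74; Nwosu 4/54 × $87,100 = 6,451.85; Quinlan 15/54 × $87,100 = 24,194.44.
At nearest $50: Haddad $29,050; Kowalski $16,150; Becker $11,300; Nwosu $6,450; Quinlan $24,200. Sum = $87,150.
Difference $87,100 − $87,150 = −$50 applied to largest allocation (Haddad): Haddad becomes $29,000.

Haddad: $29,000 · Kowalski: $16,150 · Becker: $11,300 · Nwosu: $6,450 · Quinlan: $24,200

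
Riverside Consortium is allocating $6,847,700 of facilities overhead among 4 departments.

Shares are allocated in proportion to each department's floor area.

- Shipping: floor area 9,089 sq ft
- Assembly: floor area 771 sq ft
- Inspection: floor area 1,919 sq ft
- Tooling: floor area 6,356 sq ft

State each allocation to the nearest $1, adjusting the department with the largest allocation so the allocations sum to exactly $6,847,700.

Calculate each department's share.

Combined floor area = 18,135.
Proportional shares: Shipping 9,089/18,135 × $6,847,700 = 3,431,968.31; Assembly 771/18,135 × $6,847,700 = 291,126.37; Inspection 1,919/18,135 × $6,847,700 = 724,606.36; Tooling 6,356/18,135 × $6,847,700 = 2,399,998.96.
At nearest $1: Shipping $3,431,968; Assembly $291,126; Inspection $724,606; Tooling $2,399,999. Sum = $6,847,699.
Difference $6,847,700 − $6,847,699 = +$1 applied to largest allocation (Shipping): Shipping becomes $3,431,969.

Shipping: $3,431,969 · Assembly: $291,126 · Inspection: $724,606 · Tooling: $2,399,999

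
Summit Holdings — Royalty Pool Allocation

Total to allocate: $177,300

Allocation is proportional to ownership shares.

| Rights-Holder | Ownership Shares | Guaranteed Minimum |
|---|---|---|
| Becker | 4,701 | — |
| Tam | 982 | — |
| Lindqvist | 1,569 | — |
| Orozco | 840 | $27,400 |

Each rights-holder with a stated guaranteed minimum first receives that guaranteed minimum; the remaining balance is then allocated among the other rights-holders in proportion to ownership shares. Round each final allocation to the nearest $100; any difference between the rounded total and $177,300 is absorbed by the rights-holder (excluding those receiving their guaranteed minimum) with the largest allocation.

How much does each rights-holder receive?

Becker: $97,200; Tam: $20,300; Lindqvist: $32,400; Orozco: $27,400

Fund the minimums — Orozco $27,400. Balance $149,900.
Balance split over remaining ownership shares 7,252: Becker 97,170.42 → $97,200; Tam 20,298.10 → $20,300; Lindqvist 32,431.48 → $32,400.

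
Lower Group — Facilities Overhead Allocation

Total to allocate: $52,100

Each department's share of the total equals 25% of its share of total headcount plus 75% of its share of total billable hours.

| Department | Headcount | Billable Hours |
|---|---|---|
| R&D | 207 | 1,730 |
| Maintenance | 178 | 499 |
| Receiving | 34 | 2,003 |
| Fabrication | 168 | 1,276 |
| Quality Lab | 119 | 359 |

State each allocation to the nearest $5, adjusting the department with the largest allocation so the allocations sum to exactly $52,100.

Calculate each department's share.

R&D: $15,340 · Maintenance: $6,605 · Receiving: $13,970 · Fabrication: $11,600 · Quality Lab: $4,585

Headcount total 706; billable hours total 5,867.
Combined weights (25% headcount + 75% billable hours): R&D 0.2945; Maintenance 0.1268; Receiving 0.2681; Fabrication 0.2226; Quality Lab 0.0880.
Raw shares: R&D 15,340.97; Maintenance 6,607.33; Receiving 13,967.51; Fabrication 11,597.76; Quality Lab 4,586.42.
After rounding ($5): R&D $15,340; Maintenance $6,605; Receiving $13,970; Fabrication $11,600; Quality Lab $4,585. Sum = $52,100.
Rounded total matches; no reconciliation needed.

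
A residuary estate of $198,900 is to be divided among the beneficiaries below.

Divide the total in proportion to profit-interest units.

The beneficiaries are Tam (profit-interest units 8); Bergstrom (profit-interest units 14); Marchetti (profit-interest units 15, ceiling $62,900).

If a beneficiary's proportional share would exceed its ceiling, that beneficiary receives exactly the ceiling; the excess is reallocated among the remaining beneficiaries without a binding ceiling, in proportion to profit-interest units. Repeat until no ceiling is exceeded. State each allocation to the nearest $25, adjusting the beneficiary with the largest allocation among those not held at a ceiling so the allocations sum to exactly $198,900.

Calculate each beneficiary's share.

Total profit-interest units = 37.
Unconstrained shares: Tam 43,005.41; Bergstrom 75,259.46; Marchetti 80,635.14.
Cap binds for Marchetti ($62,900); residual $136,000 reallocated over remaining profit-interest units 22.
Shares after redistribution: Tam 49,454.55 → $49,450; Bergstrom 86,545.45 → $86,550.

Tam: $49,450; Bergstrom: $86,550; Marchetti: $62,900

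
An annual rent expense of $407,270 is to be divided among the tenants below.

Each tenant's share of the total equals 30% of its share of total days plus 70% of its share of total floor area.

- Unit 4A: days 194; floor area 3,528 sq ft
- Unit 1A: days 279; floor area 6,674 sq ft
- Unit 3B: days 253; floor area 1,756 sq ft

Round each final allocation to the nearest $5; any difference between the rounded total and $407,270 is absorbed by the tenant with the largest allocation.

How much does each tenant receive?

Totals — days 726, floor area 11,958.
Blended shares (30% days + 70% floor area): Unit 4A 0.2867; Unit 1A 0.5060; Unit 3B 0.2073.
Unrounded shares: Unit 4A 116,759.47; Unit 1A 206,067.75; Unit 3B 84,442.78.
At nearest $5: Unit 4A $116,760; Unit 1A $206,070; Unit 3B $84,445. Sum = $407,275.
Difference $407,270 − $407,275 = −$5 applied to largest allocation (Unit 1A): Unit 1A becomes $206,065.

Unit 4A: $116,760 · Unit 1A: $206,065 · Unit 3B: $84,445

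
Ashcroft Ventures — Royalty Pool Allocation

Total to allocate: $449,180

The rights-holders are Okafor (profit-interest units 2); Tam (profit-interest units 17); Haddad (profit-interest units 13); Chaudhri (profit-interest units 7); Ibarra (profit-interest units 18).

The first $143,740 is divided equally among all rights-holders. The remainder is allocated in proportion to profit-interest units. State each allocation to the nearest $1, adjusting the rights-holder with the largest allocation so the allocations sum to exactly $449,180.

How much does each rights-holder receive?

$143,740 shared equally gives $28,748 per rights-holder.
Remainder $305,440 by profit-interest units (total 57): Okafor 10,717.19 → $10,717; Tam 91,096.14 → $91,096; Haddad 69,661.75 → $69,662; Chaudhri 37,510.18 → $37,510; Ibarra 96,454.74 → $96,455.
Totals: Okafor $28,748 + $10,717 = $39,465; Tam $28,748 + $91,096 = $119,844; Haddad $28,748 + $69,662 = $98,410; Chaudhri $28,748 + $37,510 = $66,258; Ibarra $28,748 + $96,455 = $125,203.

Okafor: $39,465; Tam: $119,844; Haddad: $98,410; Chaudhri: $66,258; Ibarra: $125,203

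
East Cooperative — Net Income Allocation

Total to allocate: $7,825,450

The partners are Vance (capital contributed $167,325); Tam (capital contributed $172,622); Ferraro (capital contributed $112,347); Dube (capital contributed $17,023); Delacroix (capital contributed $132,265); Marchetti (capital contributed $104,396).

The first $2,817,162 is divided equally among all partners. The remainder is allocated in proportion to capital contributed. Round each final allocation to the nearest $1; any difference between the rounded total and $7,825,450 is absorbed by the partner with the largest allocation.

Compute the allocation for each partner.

Vance: $1,656,550 | Tam: $1,694,127 | Ferraro: $1,266,529 | Dube: $590,290 | Delacroix: $1,407,830 | Marchetti: $1,210,124

Equal tier: $2,817,162 ÷ 6 = $469,527 apiece.
Remainder $5,008,288 by capital contributed (total 705,978): Vance 1,187,022.53 → $1,187,023; Tam 1,224,600.05 → $1,224,600; Ferraro 797,002.36 → $797,002; Dube 120,763.09 → $120,763; Delacroix 938,302.91 → $938,303; Marchetti 740,597.06 → $740,597.
Totals: Vance $469,527 + $1,187,023 = $1,656,550; Tam $469,527 + $1,224,600 = $1,694,127; Ferraro $469,527 + $797,002 = $1,266,529; Dube $469,527 + $120,763 = $590,290; Delacroix $469,527 + $938,303 = $1,407,830; Marchetti $469,527 + $740,597 = $1,210,124.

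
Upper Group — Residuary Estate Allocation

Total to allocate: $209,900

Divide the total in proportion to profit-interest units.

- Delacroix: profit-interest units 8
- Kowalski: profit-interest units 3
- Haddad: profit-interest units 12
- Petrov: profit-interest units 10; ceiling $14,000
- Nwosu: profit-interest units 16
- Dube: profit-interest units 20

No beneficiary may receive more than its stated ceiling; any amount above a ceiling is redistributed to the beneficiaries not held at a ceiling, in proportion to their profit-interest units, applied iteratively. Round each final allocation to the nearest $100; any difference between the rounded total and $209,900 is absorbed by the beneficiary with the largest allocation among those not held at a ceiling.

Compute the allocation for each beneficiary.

Sum of profit-interest units: 69.
Proportional shares (ignoring caps): Delacroix 24,336.23; Kowalski 9,126.09; Haddad 36,504.35; Petrov 30,420.29; Nwosu 48,672.46; Dube 60,840.58.
Cap binds for Petrov ($14,000); remaining pool $195,900 reallocated over remaining profit-interest units 59.
Shares after redistribution: Delacroix 26,562.71 → $26,600; Kowalski 9,961.02 → $10,000; Haddad 39,844.07 → $39,800; Nwosu 53,125.42 → $53,100; Dube 66,406.78 → $66,400.

Delacroix: $26,600; Kowalski: $10,000; Haddad: $39,800; Petrov: $14,000; Nwosu: $53,100; Dube: $66,400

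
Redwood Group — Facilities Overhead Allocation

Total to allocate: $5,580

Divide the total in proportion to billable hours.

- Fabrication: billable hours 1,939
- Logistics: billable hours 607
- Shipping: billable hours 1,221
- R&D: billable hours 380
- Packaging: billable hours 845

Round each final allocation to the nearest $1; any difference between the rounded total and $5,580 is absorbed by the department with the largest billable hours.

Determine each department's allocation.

Sum of billable hours: 1,939 + 607 + 1,221 + 380 + 845 = 4,992.
Pro-rata amounts: Fabrication 2,167.39; Logistics 678.498; Shipping 1,364.82; R&D 424.76; Packaging 944.53.
Rounded to nearest $1: Fabrication $2,167; Logistics $678; Shipping $1,365; R&D $425; Packaging $945. Sum = $5,580.
Sum already equals the total — no adjustment.

Fabrication: $2,167; Logistics: $678; Shipping: $1,365; R&D: $425; Packaging: $945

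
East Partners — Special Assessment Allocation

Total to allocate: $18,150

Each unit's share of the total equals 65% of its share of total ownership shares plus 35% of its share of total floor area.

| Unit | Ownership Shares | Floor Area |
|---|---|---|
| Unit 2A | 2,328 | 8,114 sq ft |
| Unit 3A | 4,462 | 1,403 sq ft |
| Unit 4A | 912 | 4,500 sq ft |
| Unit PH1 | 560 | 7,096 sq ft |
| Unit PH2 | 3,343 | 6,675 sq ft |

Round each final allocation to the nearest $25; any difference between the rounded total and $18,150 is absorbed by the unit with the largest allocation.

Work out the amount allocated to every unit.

Unit 2A: $4,225 | Unit 3A: $4,850 | Unit 4A: $1,950 | Unit PH1: $2,200 | Unit PH2: $4,925

Totals — ownership shares 11,605, floor area 27,788.
Combined weights (65% ownership shares + 35% floor area): Unit 2A 0.2326; Unit 3A 0.2676; Unit 4A 0.1078; Unit PH1 0.1207; Unit PH2 0.2713.
Pro-rata amounts: Unit 2A 4,221.52; Unit 3A 4,856.75; Unit 4A 1,955.85; Unit PH1 2,191.48; Unit PH2 4,924.40.
Rounded to nearest $25: Unit 2A $4,225; Unit 3A $4,850; Unit 4A $1,950; Unit PH1 $2,200; Unit PH2 $4,925. Sum = $18,150.
No rounding difference to absorb.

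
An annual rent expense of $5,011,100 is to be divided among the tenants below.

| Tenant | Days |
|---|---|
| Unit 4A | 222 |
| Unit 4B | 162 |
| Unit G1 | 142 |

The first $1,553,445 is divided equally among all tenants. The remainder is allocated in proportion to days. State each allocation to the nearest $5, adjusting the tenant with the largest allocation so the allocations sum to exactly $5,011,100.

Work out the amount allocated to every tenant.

Unit 4A: $1,977,130 | Unit 4B: $1,582,720 | Unit G1: $1,451,250

First tranche $1,553,445 split equally: $517,815 each.
Remainder $3,457,655 by days (total 526): Unit 4A 1,459,314.47 → $1,459,315; Unit 4B 1,064,905.15 → $1,064,905; Unit G1 933,435.38 → $933,435.
Totals: Unit 4A $517,815 + $1,459,315 = $1,977,130; Unit 4B $517,815 + $1,064,905 = $1,582,720; Unit G1 $517,815 + $933,435 = $1,451,250.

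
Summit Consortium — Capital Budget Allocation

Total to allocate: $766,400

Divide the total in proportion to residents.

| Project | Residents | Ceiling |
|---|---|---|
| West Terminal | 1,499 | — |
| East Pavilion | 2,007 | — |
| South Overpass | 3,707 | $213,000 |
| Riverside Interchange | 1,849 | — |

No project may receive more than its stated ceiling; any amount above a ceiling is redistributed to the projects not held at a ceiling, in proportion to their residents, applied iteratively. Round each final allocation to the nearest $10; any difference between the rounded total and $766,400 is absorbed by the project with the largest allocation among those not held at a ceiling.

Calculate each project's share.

Residents total: 9,062.
Pro-rata shares before constraints: West Terminal 126,774.84; East Pavilion 169,737.89; South Overpass 313,511.90; Riverside Interchange 156,375.37.
Held at cap: South Overpass ($213,000); balance $553,400 reallocated over remaining residents 5,355.
Remaining shares: West Terminal 154,910.66 → $154,910; East Pavilion 207,408.74 → $207,410; Riverside Interchange 191,080.60 → $191,080.

West Terminal: $154,910 | East Pavilion: $207,410 | South Overpass: $213,000 | Riverside Interchange: $191,080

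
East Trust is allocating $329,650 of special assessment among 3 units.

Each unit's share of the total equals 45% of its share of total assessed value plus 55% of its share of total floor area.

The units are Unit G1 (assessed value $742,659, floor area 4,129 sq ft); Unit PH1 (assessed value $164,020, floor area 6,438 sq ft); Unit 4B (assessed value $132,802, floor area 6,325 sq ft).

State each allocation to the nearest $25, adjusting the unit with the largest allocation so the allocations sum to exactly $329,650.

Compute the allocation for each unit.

Assessed value total 1,039,481; floor area total 16,892.
Combined weights (45% assessed value + 55% floor area): Unit G1 0.4559; Unit PH1 0.2806; Unit 4B 0.2634.
Raw shares: Unit G1 150,301.50; Unit PH1 92,508.22; Unit 4B 86,840.28.
Rounded to nearest $25: Unit G1 $150,300; Unit PH1 $92,500; Unit 4B $86,850. Sum = $329,650.
No rounding difference to absorb.

Unit G1: $150,300 | Unit PH1: $92,500 | Unit 4B: $86,850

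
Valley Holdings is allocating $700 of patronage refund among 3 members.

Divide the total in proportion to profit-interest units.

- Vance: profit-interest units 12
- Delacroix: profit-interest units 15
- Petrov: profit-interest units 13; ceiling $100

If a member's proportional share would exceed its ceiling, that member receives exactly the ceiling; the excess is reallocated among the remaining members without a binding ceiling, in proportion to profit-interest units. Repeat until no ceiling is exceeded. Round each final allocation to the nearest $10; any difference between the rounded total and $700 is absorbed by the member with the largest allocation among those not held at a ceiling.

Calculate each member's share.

Vance: $270; Delacroix: $330; Petrov: $100

Total profit-interest units = 40.
Proportional shares (ignoring caps): Vance 210.00; Delacroix 262.50; Petrov 227.50.
Capped: Petrov ($100); balance $600 reallocated over remaining profit-interest units 27.
Remaining shares: Vance 266.67 → $270; Delacroix 333.33 → $330.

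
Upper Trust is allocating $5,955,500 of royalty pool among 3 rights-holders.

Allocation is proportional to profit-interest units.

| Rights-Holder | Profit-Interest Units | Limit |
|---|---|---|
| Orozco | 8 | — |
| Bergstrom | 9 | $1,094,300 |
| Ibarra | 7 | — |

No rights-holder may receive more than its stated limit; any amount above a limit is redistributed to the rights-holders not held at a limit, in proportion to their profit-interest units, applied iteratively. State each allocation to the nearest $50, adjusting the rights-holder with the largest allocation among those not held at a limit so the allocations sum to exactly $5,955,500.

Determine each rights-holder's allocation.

Orozco: $2,592,650 | Bergstrom: $1,094,300 | Ibarra: $2,268,550

Total profit-interest units = 24.
Pro-rata shares before constraints: Orozco 1,985,166.67; Bergstrom 2,233,312.50; Ibarra 1,737,020.83.
Capped: Bergstrom ($1,094,300); residual $4,861,200 reallocated over remaining profit-interest units 15.
Remaining shares: Orozco 2,592,640.00 → $2,592,650; Ibarra 2,268,560.00 → $2,268,550.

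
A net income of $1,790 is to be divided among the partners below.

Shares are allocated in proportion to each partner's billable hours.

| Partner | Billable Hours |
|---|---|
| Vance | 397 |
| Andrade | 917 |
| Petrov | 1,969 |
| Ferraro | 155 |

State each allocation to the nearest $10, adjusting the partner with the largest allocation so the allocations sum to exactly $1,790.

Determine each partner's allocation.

Combined billable hours = 3,438.
Unrounded shares: Vance 397/3,438 × $1,790 = 206.70; Andrade 917/3,438 × $1,790 = 477.44; Petrov 1,969/3,438 × $1,790 = 1,025.16; Ferraro 155/3,438 × $1,790 = 80.70.
Rounded to nearest $10: Vance $210; Andrade $480; Petrov $1,030; Ferraro $80. Sum = $1,800.
Difference $1,790 − $1,800 = −$10 applied to largest allocation (Petrov): Petrov becomes $1,020.

Vance: $210 · Andrade: $480 · Petrov: $1,020 · Ferraro: $80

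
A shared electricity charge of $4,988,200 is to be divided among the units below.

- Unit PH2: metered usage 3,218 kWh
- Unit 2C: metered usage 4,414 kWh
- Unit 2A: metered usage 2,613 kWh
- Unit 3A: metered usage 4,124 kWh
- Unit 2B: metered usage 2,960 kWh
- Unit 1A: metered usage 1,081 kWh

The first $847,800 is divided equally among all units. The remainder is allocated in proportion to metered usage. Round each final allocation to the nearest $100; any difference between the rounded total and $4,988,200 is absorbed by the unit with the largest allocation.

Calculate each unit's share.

$847,800 shared equally gives $141,300 per unit.
Remainder $4,140,400 by metered usage (total 18,410): Unit PH2 723,726.63 → $723,700; Unit 2C 992,706.44 → $992,700; Unit 2A 587,662.42 → $587,700; Unit 3A 927,485.58 → $927,500; Unit 2B 665,702.55 → $665,700; Unit 1A 243,116.37 → $243,100.
Totals: Unit PH2 $141,300 + $723,700 = $865,000; Unit 2C $141,300 + $992,700 = $1,134,000; Unit 2A $141,300 + $587,700 = $729,000; Unit 3A $141,300 + $927,500 = $1,068,800; Unit 2B $141,300 + $665,700 = $807,000; Unit 1A $141,300 + $243,100 = $384,400.

Unit PH2: $865,000 | Unit 2C: $1,134,000 | Unit 2A: $729,000 | Unit 3A: $1,068,800 | Unit 2B: $807,000 | Unit 1A: $384,400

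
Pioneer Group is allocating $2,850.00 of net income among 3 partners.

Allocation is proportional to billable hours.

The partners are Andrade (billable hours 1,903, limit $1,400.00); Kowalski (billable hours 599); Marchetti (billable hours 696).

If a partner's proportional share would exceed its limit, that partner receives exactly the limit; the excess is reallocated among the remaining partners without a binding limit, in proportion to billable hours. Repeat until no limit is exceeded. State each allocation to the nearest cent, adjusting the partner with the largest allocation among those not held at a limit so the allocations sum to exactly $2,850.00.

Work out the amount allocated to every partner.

Sum of billable hours: 3,198.
Proportional shares (ignoring caps): Andrade 1,695.9193; Kowalski 533.8180; Marchetti 620.2627.
Cap binds for Andrade ($1,400.00); remaining pool $1,450.00 reallocated over remaining billable hours 1,295.
Redistributed shares: Kowalski 670.69498 → $670.69; Marchetti 779.30502 → $779.31.

Andrade: $1,400.00 · Kowalski: $670.69 · Marchetti: $779.31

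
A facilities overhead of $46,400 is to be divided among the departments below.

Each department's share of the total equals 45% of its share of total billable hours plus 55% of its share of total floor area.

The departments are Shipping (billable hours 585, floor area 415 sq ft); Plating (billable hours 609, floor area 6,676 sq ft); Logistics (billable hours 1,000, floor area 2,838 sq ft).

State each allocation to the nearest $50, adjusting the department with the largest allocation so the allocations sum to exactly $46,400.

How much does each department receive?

Shipping: $6,650 · Plating: $22,950 · Logistics: $16,800

Totals — billable hours 2,194, floor area 9,929.
Composite weights (45% billable hours + 55% floor area): Shipping 0.1430; Plating 0.4947; Logistics 0.3623.
Proportional shares: Shipping 6,634.02; Plating 22,954.75; Logistics 16,811.23.
After rounding ($50): Shipping $6,650; Plating $22,950; Logistics $16,800. Sum = $46,400.
No rounding difference to absorb.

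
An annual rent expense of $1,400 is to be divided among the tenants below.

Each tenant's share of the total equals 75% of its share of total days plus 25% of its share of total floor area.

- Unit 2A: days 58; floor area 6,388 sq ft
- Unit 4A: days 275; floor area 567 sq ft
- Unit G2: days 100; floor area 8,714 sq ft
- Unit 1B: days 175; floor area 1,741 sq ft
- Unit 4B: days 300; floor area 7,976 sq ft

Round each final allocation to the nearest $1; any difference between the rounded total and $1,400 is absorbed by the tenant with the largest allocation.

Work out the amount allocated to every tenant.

Unit 2A: $155 · Unit 4A: $326 · Unit G2: $236 · Unit 1B: $226 · Unit 4B: $457

Totals — days 908, floor area 25,386.
Composite weights (75% days + 25% floor area): Unit 2A 0.1108; Unit 4A 0.2327; Unit G2 0.1684; Unit 1B 0.1617; Unit 4B 0.3263.
Raw shares: Unit 2A 155.14; Unit 4A 325.82; Unit G2 235.78; Unit 1B 226.37; Unit 4B 456.88.
At nearest $1: Unit 2A $155; Unit 4A $326; Unit G2 $236; Unit 1B $226; Unit 4B $457. Sum = $1,400.
Sum already equals the total — no adjustment.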